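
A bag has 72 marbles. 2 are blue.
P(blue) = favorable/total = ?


P = 2/72 = 0.0278

P = 0.0278


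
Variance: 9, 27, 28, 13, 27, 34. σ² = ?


Mean = 23.0000
Squared deviations: 196.0000, 16.0000, 25.0000, 100.0000, 16.0000, 121.0000
Sum = 474.0000
Variance = 474.0000/6 = 79.0000

Variance = 79.0000


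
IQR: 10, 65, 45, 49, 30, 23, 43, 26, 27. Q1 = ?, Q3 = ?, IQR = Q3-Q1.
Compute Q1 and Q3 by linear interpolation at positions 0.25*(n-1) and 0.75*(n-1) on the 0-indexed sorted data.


Sorted: 10, 23, 26, 27, 30, 43, 45, 49, 65
Q1 (25th %ile) = 26.0000
Q3 (75th %ile) = 45.0000
IQR = 45.0000 - 26.0000 = 19.0000

IQR = 19.0000


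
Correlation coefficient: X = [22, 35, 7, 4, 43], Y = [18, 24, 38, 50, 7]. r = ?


Mean X = 22.2000, Mean Y = 27.4000
SD X = 15.223666, SD Y = 15.094370
Cov = -207.680000
r = -207.680000/(15.223666*15.094370) = -0.9038

r = -0.9038


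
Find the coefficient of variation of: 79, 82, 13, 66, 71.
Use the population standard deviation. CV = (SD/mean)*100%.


Mean = 62.2000
SD = 25.2460
CV = (25.2460/62.2000)*100 = 40.5884%

CV = 40.5884%


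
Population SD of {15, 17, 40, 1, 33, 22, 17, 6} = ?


Mean = 18.8750
Variance = 145.3594
SD = sqrt(145.3594) = 12.0565

SD = 12.0565


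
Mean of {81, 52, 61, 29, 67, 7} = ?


Sum = 81 + 52 + 61 + 29 + 67 + 7 = 297
n = 6
Mean = 297/6 = 49.5000

Mean = 49.5000


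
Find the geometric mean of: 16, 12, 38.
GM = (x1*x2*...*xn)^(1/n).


Product = 16 × 12 × 38 = 7296
GM = 7296^(1/3) = 19.3952

GM = 19.3952


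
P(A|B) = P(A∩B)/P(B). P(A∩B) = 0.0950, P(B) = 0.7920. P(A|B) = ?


P(A|B) = 0.0950/0.7920 = 0.1199

P(A|B) = 0.1199


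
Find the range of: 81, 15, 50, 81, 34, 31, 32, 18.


Max = 81, Min = 15
Range = 81 - 15 = 66

Range = 66


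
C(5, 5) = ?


C(5,5) = 5!/(5! × 0!)
= 120/(120 × 1)
= 1

C(5,5) = 1


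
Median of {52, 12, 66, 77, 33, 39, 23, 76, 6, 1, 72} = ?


Sorted: 1, 6, 12, 23, 33, 39, 52, 66, 72, 76, 77
n = 11 (odd)
Middle value = 39

Median = 39


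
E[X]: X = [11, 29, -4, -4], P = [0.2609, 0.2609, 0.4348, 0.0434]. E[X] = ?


E[X] = 11*0.2609 + 29*0.2609 - 4*0.4348 - 4*0.0434
= 2.8699 + 7.5661 - 1.7392 - 0.1736
= 8.5232

E[X] = 8.5232


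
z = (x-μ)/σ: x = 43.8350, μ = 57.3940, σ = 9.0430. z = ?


z = (43.8350 - 57.3940)/9.0430
= -13.5590/9.0430
= -1.4994

z = -1.4994


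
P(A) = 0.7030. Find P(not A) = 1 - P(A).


P(not A) = 1 - 0.7030 = 0.2970

P(not A) = 0.2970


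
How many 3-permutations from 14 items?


P(14,3) = 14!/11!
= 87178291200/39916800
= 2184

P(14,3) = 2184


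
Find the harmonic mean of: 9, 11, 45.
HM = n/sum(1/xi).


Sum of reciprocals = 1/9 + 1/11 + 1/45 = 0.224242
HM = 3/0.224242 = 13.3784

HM = 13.3784


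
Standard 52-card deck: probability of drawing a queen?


4 queens in 52 cards
P = 4/52 = 0.0769

P = 0.0769


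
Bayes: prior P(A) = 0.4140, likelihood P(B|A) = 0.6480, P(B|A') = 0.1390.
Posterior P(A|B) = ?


P(B) = P(B|A)*P(A) + P(B|A')*P(A')
= 0.6480*0.4140 + 0.1390*0.5860
= 0.268272 + 0.081454 = 0.349726
P(A|B) = 0.268272/0.349726 = 0.7671

P(A|B) = 0.7671


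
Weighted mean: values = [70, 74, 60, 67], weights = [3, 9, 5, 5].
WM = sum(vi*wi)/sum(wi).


Numerator = 70*3 + 74*9 + 60*5 + 67*5 = 1511
Denominator = 3 + 9 + 5 + 5 = 22
WM = 1511/22 = 68.6818

WM = 68.6818


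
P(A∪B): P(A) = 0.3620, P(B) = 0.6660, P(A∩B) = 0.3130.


P(A∪B) = 0.3620 + 0.6660 - 0.3130
= 1.0280 - 0.3130
= 0.7150

P(A∪B) = 0.7150


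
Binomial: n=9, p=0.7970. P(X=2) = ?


C(9,2) = 36
p^2 = 0.635209
(1-p)^7 = 1.420601e-05
P = 36 * 0.635209 * 1.420601e-05 = 0.0003

P(X=2) = 0.0003


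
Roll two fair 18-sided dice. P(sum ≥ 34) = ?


Total outcomes = 18×18 = 324
Favorable (sum ≥ 34): 6
P = 6/324 = 0.0185

P = 0.0185


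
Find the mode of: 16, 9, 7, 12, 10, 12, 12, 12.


Frequencies: 7:1, 9:1, 10:1, 12:4, 16:1
Max frequency = 4
Mode = 12

Mode = 12


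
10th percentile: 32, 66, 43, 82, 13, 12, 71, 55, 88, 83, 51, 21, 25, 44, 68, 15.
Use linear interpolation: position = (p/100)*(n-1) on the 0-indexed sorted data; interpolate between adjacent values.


Sorted: 12, 13, 15, 21, 25, 32, 43, 44, 51, 55, 66, 68, 71, 82, 83, 88
n = 16
Index = 10/100 * 15 = 1.5000
Lower = data[1] = 13, Upper = data[2] = 15
P10 = 13 + 0.5000*(2) = 14.0000

P10 = 14.0000


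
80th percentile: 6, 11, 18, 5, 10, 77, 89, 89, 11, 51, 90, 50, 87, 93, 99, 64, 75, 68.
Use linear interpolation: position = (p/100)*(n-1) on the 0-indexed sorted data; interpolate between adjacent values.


Sorted: 5, 6, 10, 11, 11, 18, 50, 51, 64, 68, 75, 77, 87, 89, 89, 90, 93, 99
n = 18
Index = 80/100 * 17 = 13.6000
Lower = data[13] = 89, Upper = data[14] = 89
P80 = 89 + 0.6000*(0) = 89.0000

P80 = 89.0000


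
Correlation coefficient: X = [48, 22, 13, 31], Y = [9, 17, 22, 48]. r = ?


Mean X = 28.5000, Mean Y = 24.0000
SD X = 12.932517, SD Y = 14.611639
Cov = -39.000000
r = -39.000000/(12.932517*14.611639) = -0.2064

r = -0.2064


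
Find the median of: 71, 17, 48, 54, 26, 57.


Sorted: 17, 26, 48, 54, 57, 71
n = 6 (even)
Middle values: 48 and 54
Median = (48+54)/2 = 51.0000

Median = 51.0000


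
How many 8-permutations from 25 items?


P(25,8) = 25!/17!
= 15511210043330985984000000/355687428096000
= 43609104000

P(25,8) = 43609104000


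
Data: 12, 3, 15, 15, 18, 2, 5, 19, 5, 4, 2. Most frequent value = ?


Frequencies: 2:2, 3:1, 4:1, 5:2, 12:1, 15:2, 18:1, 19:1
Max frequency = 2
Mode = 2, 5, 15

Mode = 2, 5, 15


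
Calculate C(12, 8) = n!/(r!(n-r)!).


C(12,8) = 12!/(8! × 4!)
= 479001600/(40320 × 24)
= 495

C(12,8) = 495


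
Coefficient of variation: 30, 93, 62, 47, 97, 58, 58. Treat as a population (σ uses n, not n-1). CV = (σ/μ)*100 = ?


Mean = 63.5714
SD = 22.1995
CV = (22.1995/63.5714)*100 = 34.9205%

CV = 34.9205%


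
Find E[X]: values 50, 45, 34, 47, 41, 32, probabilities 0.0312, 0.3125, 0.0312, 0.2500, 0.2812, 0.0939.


E[X] = 50*0.0312 + 45*0.3125 + 34*0.0312 + 47*0.2500 + 41*0.2812 + 32*0.0939
= 1.5600 + 14.0625 + 1.0608 + 11.7500 + 11.5292 + 3.0048
= 42.9673

E[X] = 42.9673


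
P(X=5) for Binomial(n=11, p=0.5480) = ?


C(11,5) = 462
p^5 = 0.049420
(1-p)^6 = 0.008528
P = 462 * 0.049420 * 0.008528 = 0.1947

P(X=5) = 0.1947


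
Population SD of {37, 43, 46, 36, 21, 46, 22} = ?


Mean = 35.8571
Variance = 95.8367
SD = sqrt(95.8367) = 9.7896

SD = 9.7896


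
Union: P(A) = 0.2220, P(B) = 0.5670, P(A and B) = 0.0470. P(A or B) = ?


P(A∪B) = 0.2220 + 0.5670 - 0.0470
= 0.7890 - 0.0470
= 0.7420

P(A∪B) = 0.7420


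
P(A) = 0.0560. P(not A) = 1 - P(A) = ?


P(not A) = 1 - 0.0560 = 0.9440

P(not A) = 0.9440


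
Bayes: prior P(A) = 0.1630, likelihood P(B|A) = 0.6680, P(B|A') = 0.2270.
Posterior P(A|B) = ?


P(B) = P(B|A)*P(A) + P(B|A')*P(A')
= 0.6680*0.1630 + 0.2270*0.8370
= 0.108884 + 0.189999 = 0.298883
P(A|B) = 0.108884/0.298883 = 0.3643

P(A|B) = 0.3643


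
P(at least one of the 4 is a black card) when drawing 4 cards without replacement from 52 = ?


P(at least one) = 1 - P(none)
P(none) = (26/52) × (25/51) × (24/50) × (23/49) = 0.055222
P(at least one) = 1 - 0.055222 = 0.9448

P = 0.9448


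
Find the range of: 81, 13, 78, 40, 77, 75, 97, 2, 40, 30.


Max = 97, Min = 2
Range = 97 - 2 = 95

Range = 95


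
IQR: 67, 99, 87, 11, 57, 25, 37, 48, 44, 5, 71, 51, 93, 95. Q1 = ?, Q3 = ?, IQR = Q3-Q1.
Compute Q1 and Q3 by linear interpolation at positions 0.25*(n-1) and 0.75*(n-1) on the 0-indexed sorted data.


Sorted: 5, 11, 25, 37, 44, 48, 51, 57, 67, 71, 87, 93, 95, 99
Q1 (25th %ile) = 38.7500
Q3 (75th %ile) = 83.0000
IQR = 83.0000 - 38.7500 = 44.2500

IQR = 44.2500


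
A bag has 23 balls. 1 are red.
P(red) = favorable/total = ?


P = 1/23 = 0.0435

P = 0.0435


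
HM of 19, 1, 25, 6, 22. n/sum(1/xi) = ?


Sum of reciprocals = 1/19 + 1/1 + 1/25 + 1/6 + 1/22 = 1.304753
HM = 5/1.304753 = 3.8321

HM = 3.8321


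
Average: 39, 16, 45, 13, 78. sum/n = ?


Sum = 39 + 16 + 45 + 13 + 78 = 191
n = 5
Mean = 191/5 = 38.2000

Mean = 38.2000


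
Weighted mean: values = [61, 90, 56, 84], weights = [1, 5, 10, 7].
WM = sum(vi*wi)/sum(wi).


Numerator = 61*1 + 90*5 + 56*10 + 84*7 = 1659
Denominator = 1 + 5 + 10 + 7 = 23
WM = 1659/23 = 72.1304

WM = 72.1304


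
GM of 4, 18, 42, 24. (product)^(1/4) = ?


Product = 4 × 18 × 42 × 24 = 72576
GM = 72576^(1/4) = 16.4134

GM = 16.4134


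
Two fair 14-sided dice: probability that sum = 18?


Total outcomes = 14×14 = 196
Favorable (sum = 18): 11
P = 11/196 = 0.0561

P = 0.0561


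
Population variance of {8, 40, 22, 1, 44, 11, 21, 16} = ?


Mean = 20.3750
Squared deviations: 153.1406, 385.1406, 2.6406, 375.3906, 558.1406, 87.8906, 0.3906, 19.1406
Sum = 1581.8750
Variance = 1581.8750/8 = 197.7344

Variance = 197.7344


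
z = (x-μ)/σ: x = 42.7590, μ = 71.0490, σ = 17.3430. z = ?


z = (42.7590 - 71.0490)/17.3430
= -28.2900/17.3430
= -1.6312

z = -1.6312


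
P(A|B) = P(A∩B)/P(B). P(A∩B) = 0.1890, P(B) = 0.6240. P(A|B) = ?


P(A|B) = 0.1890/0.6240 = 0.3029

P(A|B) = 0.3029


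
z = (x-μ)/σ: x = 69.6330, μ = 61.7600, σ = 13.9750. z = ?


z = (69.6330 - 61.7600)/13.9750
= 7.8730/13.9750
= 0.5634

z = 0.5634


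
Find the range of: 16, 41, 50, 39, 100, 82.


Max = 100, Min = 16
Range = 100 - 16 = 84

Range = 84


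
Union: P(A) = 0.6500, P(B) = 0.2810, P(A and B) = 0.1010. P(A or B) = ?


P(A∪B) = 0.6500 + 0.2810 - 0.1010
= 0.9310 - 0.1010
= 0.8300

P(A∪B) = 0.8300


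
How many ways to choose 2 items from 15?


C(15,2) = 15!/(2! × 13!)
= 1307674368000/(2 × 6227020800)
= 105

C(15,2) = 105


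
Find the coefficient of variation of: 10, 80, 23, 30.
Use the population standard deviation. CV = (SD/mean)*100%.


Mean = 35.7500
SD = 26.5365
CV = (26.5365/35.7500)*100 = 74.2281%

CV = 74.2281%


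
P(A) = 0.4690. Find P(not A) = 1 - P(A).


P(not A) = 1 - 0.4690 = 0.5310

P(not A) = 0.5310


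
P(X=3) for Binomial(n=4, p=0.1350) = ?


C(4,3) = 4
p^3 = 0.002460
(1-p)^1 = 0.865000
P = 4 * 0.002460 * 0.865000 = 0.0085

P(X=3) = 0.0085


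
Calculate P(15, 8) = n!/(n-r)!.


P(15,8) = 15!/7!
= 1307674368000/5040
= 259459200

P(15,8) = 259459200


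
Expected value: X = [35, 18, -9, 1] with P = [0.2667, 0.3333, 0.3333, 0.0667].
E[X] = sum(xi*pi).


E[X] = 35*0.2667 + 18*0.3333 - 9*0.3333 + 1*0.0667
= 9.3345 + 5.9994 - 2.9997 + 0.0667
= 12.4009

E[X] = 12.4009


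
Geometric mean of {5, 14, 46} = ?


Product = 5 × 14 × 46 = 3220
GM = 3220^(1/3) = 14.7668

GM = 14.7668


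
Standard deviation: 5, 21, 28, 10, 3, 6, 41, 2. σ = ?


Mean = 14.5000
Variance = 174.7500
SD = sqrt(174.7500) = 13.2193

SD = 13.2193


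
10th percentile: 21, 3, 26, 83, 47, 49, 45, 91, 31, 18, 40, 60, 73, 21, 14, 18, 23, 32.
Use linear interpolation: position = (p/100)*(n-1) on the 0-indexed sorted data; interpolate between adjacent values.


Sorted: 3, 14, 18, 18, 21, 21, 23, 26, 31, 32, 40, 45, 47, 49, 60, 73, 83, 91
n = 18
Index = 10/100 * 17 = 1.7000
Lower = data[1] = 14, Upper = data[2] = 18
P10 = 14 + 0.7000*(4) = 16.8000

P10 = 16.8000


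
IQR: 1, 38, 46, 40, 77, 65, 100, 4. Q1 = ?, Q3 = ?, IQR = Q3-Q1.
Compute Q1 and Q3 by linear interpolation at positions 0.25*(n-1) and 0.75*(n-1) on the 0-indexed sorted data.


Sorted: 1, 4, 38, 40, 46, 65, 77, 100
Q1 (25th %ile) = 29.5000
Q3 (75th %ile) = 68.0000
IQR = 68.0000 - 29.5000 = 38.5000

IQR = 38.5000


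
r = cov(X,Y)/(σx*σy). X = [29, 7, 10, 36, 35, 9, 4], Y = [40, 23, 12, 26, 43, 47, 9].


Mean X = 18.5714, Mean Y = 28.5714
SD X = 13.058737, SD Y = 14.008744
Cov = 89.530612
r = 89.530612/(13.058737*14.008744) = 0.4894

r = 0.4894


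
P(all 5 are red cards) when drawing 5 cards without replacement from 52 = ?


P(all red cards) = (26/52) × (25/51) × (24/50) × (23/49) × (22/48)
= 0.0253

P = 0.0253


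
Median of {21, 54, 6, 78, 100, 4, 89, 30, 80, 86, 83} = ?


Sorted: 4, 6, 21, 30, 54, 78, 80, 83, 86, 89, 100
n = 11 (odd)
Middle value = 78

Median = 78


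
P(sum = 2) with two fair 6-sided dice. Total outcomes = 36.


Total outcomes = 6×6 = 36
Favorable (sum = 2): 1
P = 1/36 = 0.0278

P = 0.0278


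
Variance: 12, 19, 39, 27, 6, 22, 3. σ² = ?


Mean = 18.2857
Squared deviations: 39.5102, 0.5102, 429.0816, 75.9388, 150.9388, 13.7959, 233.6531
Sum = 943.4286
Variance = 943.4286/7 = 134.7755

Variance = 134.7755


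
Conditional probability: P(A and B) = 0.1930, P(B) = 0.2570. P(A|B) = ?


P(A|B) = 0.1930/0.2570 = 0.7510

P(A|B) = 0.7510


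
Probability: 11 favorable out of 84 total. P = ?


P = 11/84 = 0.1310

P = 0.1310


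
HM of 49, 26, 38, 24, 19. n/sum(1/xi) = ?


Sum of reciprocals = 1/49 + 1/26 + 1/38 + 1/24 + 1/19 = 0.179484
HM = 5/0.179484 = 27.8577

HM = 27.8577


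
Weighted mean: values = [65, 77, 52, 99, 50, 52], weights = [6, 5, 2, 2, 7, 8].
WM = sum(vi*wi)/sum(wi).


Numerator = 65*6 + 77*5 + 52*2 + 99*2 + 50*7 + 52*8 = 1843
Denominator = 6 + 5 + 2 + 2 + 7 + 8 = 30
WM = 1843/30 = 61.4333

WM = 61.4333


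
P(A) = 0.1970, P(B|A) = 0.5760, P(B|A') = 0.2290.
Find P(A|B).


P(B) = P(B|A)*P(A) + P(B|A')*P(A')
= 0.5760*0.1970 + 0.2290*0.8030
= 0.113472 + 0.183887 = 0.297359
P(A|B) = 0.113472/0.297359 = 0.3816

P(A|B) = 0.3816


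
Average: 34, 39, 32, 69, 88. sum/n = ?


Sum = 34 + 39 + 32 + 69 + 88 = 262
n = 5
Mean = 262/5 = 52.4000

Mean = 52.4000


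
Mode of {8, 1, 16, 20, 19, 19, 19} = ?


Frequencies: 1:1, 8:1, 16:1, 19:3, 20:1
Max frequency = 3
Mode = 19

Mode = 19


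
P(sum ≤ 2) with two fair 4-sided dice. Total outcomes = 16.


Total outcomes = 4×4 = 16
Favorable (sum ≤ 2): 1
P = 1/16 = 0.0625

P = 0.0625


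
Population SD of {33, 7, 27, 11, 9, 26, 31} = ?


Mean = 20.5714
Variance = 106.2449
SD = sqrt(106.2449) = 10.3075

SD = 10.3075


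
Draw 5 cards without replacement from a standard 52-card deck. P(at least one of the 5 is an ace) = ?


P(at least one) = 1 - P(none)
P(none) = (48/52) × (47/51) × (46/50) × (45/49) × (44/48) = 0.658842
P(at least one) = 1 - 0.658842 = 0.3412

P = 0.3412


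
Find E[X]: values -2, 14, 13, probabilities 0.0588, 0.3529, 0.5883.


E[X] = -2*0.0588 + 14*0.3529 + 13*0.5883
= -0.1176 + 4.9406 + 7.6479
= 12.4709

E[X] = 12.4709


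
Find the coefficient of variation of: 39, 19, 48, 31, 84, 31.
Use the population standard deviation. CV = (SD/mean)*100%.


Mean = 42.0000
SD = 20.7364
CV = (20.7364/42.0000)*100 = 49.3725%

CV = 49.3725%


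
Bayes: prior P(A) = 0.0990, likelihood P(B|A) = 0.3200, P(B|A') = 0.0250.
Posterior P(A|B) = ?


P(B) = P(B|A)*P(A) + P(B|A')*P(A')
= 0.3200*0.0990 + 0.0250*0.9010
= 0.031680 + 0.022525 = 0.054205
P(A|B) = 0.031680/0.054205 = 0.5844

P(A|B) = 0.5844


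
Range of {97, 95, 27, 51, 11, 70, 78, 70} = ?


Max = 97, Min = 11
Range = 97 - 11 = 86

Range = 86


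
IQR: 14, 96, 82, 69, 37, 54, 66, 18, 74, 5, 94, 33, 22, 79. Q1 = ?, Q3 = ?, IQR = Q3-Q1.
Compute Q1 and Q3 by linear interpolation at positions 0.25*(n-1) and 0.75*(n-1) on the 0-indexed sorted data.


Sorted: 5, 14, 18, 22, 33, 37, 54, 66, 69, 74, 79, 82, 94, 96
Q1 (25th %ile) = 24.7500
Q3 (75th %ile) = 77.7500
IQR = 77.7500 - 24.7500 = 53.0000

IQR = 53.0000


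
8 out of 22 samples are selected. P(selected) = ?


P = 8/22 = 0.3636

P = 0.3636


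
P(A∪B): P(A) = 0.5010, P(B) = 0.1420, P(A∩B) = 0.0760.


P(A∪B) = 0.5010 + 0.1420 - 0.0760
= 0.6430 - 0.0760
= 0.5670

P(A∪B) = 0.5670


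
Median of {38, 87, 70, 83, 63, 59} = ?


Sorted: 38, 59, 63, 70, 83, 87
n = 6 (even)
Middle values: 63 and 70
Median = (63+70)/2 = 66.5000

Median = 66.5000


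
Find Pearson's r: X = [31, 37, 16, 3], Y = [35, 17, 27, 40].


Mean X = 21.7500, Mean Y = 29.7500
SD X = 13.254716, SD Y = 8.699856
Cov = -80.562500
r = -80.562500/(13.254716*8.699856) = -0.6986

r = -0.6986


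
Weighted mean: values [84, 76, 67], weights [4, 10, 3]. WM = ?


Numerator = 84*4 + 76*10 + 67*3 = 1297
Denominator = 4 + 10 + 3 = 17
WM = 1297/17 = 76.2941

WM = 76.2941


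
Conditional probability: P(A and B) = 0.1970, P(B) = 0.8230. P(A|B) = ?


P(A|B) = 0.1970/0.8230 = 0.2394

P(A|B) = 0.2394


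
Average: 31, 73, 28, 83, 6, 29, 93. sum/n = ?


Sum = 31 + 73 + 28 + 83 + 6 + 29 + 93 = 343
n = 7
Mean = 343/7 = 49.0000

Mean = 49.0000


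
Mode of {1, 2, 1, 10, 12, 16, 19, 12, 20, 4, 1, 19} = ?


Frequencies: 1:3, 2:1, 4:1, 10:1, 12:2, 16:1, 19:2, 20:1
Max frequency = 3
Mode = 1

Mode = 1


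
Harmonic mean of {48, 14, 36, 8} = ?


Sum of reciprocals = 1/48 + 1/14 + 1/36 + 1/8 = 0.245040
HM = 4/0.245040 = 16.3239

HM = 16.3239


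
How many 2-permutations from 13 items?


P(13,2) = 13!/11!
= 6227020800/39916800
= 156

P(13,2) = 156


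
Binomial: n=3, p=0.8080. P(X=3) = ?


C(3,3) = 1
p^3 = 0.527514
(1-p)^0 = 1.000000
P = 1 * 0.527514 * 1.000000 = 0.5275

P(X=3) = 0.5275


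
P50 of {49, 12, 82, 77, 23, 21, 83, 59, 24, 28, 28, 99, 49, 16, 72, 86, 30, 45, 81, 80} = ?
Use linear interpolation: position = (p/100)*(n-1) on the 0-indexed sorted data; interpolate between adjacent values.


Sorted: 12, 16, 21, 23, 24, 28, 28, 30, 45, 49, 49, 59, 72, 77, 80, 81, 82, 83, 86, 99
n = 20
Index = 50/100 * 19 = 9.5000
Lower = data[9] = 49, Upper = data[10] = 49
P50 = 49 + 0.5000*(0) = 49.0000

P50 = 49.0000


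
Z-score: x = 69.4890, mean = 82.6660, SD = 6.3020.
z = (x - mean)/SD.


z = (69.4890 - 82.6660)/6.3020
= -13.1770/6.3020
= -2.0909

z = -2.0909


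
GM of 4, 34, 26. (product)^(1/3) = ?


Product = 4 × 34 × 26 = 3536
GM = 3536^(1/3) = 15.2348

GM = 15.2348


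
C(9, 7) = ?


C(9,7) = 9!/(7! × 2!)
= 362880/(5040 × 2)
= 36

C(9,7) = 36


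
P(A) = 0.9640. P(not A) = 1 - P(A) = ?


P(not A) = 1 - 0.9640 = 0.0360

P(not A) = 0.0360


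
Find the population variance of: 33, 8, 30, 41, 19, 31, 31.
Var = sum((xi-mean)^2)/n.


Mean = 27.5714
Squared deviations: 29.4694, 383.0408, 5.8980, 180.3265, 73.4694, 11.7551, 11.7551
Sum = 695.7143
Variance = 695.7143/7 = 99.3878

Variance = 99.3878


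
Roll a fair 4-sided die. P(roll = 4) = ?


Favorable outcomes (roll = 4): 1
Total outcomes = 4
P = 1/4 = 0.2500

P = 0.2500


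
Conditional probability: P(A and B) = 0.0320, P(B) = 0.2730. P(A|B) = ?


P(A|B) = 0.0320/0.2730 = 0.1172

P(A|B) = 0.1172


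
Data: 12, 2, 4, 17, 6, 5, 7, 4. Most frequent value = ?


Frequencies: 2:1, 4:2, 5:1, 6:1, 7:1, 12:1, 17:1
Max frequency = 2
Mode = 4

Mode = 4


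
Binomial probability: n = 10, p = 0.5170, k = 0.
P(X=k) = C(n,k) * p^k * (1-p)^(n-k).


C(10,0) = 1
p^0 = 1.000000
(1-p)^10 = 0.000691
P = 1 * 1.000000 * 0.000691 = 0.0007

P(X=0) = 0.0007


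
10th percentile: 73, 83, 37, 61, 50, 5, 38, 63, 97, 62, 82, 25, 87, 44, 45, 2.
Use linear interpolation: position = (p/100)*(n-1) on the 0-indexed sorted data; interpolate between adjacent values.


Sorted: 2, 5, 25, 37, 38, 44, 45, 50, 61, 62, 63, 73, 82, 83, 87, 97
n = 16
Index = 10/100 * 15 = 1.5000
Lower = data[1] = 5, Upper = data[2] = 25
P10 = 5 + 0.5000*(20) = 15.0000

P10 = 15.0000


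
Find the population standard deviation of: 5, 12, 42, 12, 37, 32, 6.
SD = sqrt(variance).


Mean = 20.8571
Variance = 208.6939
SD = sqrt(208.6939) = 14.4462

SD = 14.4462


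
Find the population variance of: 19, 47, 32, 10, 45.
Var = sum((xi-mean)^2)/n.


Mean = 30.6000
Squared deviations: 134.5600, 268.9600, 1.9600, 424.3600, 207.3600
Sum = 1037.2000
Variance = 1037.2000/5 = 207.4400

Variance = 207.4400


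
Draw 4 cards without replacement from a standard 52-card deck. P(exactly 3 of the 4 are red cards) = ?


Hypergeometric: P(X=3) = C(26,3)·C(26,1) / C(52,4)
= 2600 × 26 / 270725
= 67600/270725 = 0.2497

P = 0.2497


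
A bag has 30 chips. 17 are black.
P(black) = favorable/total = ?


P = 17/30 = 0.5667

P = 0.5667


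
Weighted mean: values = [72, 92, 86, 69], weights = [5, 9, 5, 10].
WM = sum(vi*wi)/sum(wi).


Numerator = 72*5 + 92*9 + 86*5 + 69*10 = 2308
Denominator = 5 + 9 + 5 + 10 = 29
WM = 2308/29 = 79.5862

WM = 79.5862


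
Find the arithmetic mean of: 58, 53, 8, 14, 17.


Sum = 58 + 53 + 8 + 14 + 17 = 150
n = 5
Mean = 150/5 = 30.0000

Mean = 30.0000


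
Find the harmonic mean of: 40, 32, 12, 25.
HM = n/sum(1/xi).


Sum of reciprocals = 1/40 + 1/32 + 1/12 + 1/25 = 0.179583
HM = 4/0.179583 = 22.2738

HM = 22.2738


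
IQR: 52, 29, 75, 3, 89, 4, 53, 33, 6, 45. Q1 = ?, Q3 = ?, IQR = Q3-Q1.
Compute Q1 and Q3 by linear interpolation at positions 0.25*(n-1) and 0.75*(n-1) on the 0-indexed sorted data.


Sorted: 3, 4, 6, 29, 33, 45, 52, 53, 75, 89
Q1 (25th %ile) = 11.7500
Q3 (75th %ile) = 52.7500
IQR = 52.7500 - 11.7500 = 41.0000

IQR = 41.0000


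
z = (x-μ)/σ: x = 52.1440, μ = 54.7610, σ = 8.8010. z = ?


z = (52.1440 - 54.7610)/8.8010
= -2.6170/8.8010
= -0.2974

z = -0.2974


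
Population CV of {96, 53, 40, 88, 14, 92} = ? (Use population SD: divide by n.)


Mean = 63.8333
SD = 30.4982
CV = (30.4982/63.8333)*100 = 47.7778%

CV = 47.7778%


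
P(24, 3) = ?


P(24,3) = 24!/21!
= 620448401733239439360000/51090942171709440000
= 12144

P(24,3) = 12144


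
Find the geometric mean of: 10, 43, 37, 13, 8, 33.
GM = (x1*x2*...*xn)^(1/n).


Product = 10 × 43 × 37 × 13 × 8 × 33 = 54603120
GM = 54603120^(1/6) = 19.4776

GM = 19.4776


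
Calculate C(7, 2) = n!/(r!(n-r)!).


C(7,2) = 7!/(2! × 5!)
= 5040/(2 × 120)
= 21

C(7,2) = 21


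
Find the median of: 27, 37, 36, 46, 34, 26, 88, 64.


Sorted: 26, 27, 34, 36, 37, 46, 64, 88
n = 8 (even)
Middle values: 36 and 37
Median = (36+37)/2 = 36.5000

Median = 36.5000


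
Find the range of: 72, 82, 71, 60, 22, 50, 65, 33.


Max = 82, Min = 22
Range = 82 - 22 = 60

Range = 60


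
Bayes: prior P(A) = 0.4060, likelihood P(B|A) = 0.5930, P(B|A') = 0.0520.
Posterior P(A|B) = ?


P(B) = P(B|A)*P(A) + P(B|A')*P(A')
= 0.5930*0.4060 + 0.0520*0.5940
= 0.240758 + 0.030888 = 0.271646
P(A|B) = 0.240758/0.271646 = 0.8863

P(A|B) = 0.8863


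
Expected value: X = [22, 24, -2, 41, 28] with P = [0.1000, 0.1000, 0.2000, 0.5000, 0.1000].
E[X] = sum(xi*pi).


E[X] = 22*0.1000 + 24*0.1000 - 2*0.2000 + 41*0.5000 + 28*0.1000
= 2.2000 + 2.4000 - 0.4000 + 20.5000 + 2.8000
= 27.5000

E[X] = 27.5000


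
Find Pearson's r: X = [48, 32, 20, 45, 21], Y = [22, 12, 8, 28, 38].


Mean X = 33.2000, Mean Y = 21.6000
SD X = 11.685889, SD Y = 10.836974
Cov = 14.480000
r = 14.480000/(11.685889*10.836974) = 0.1143

r = 0.1143


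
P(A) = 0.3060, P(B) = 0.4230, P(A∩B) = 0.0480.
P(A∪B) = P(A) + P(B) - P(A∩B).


P(A∪B) = 0.3060 + 0.4230 - 0.0480
= 0.7290 - 0.0480
= 0.6810

P(A∪B) = 0.6810


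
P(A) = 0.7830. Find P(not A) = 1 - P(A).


P(not A) = 1 - 0.7830 = 0.2170

P(not A) = 0.2170


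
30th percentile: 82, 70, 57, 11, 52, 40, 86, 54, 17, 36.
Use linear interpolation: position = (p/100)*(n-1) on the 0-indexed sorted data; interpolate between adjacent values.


Sorted: 11, 17, 36, 40, 52, 54, 57, 70, 82, 86
n = 10
Index = 30/100 * 9 = 2.7000
Lower = data[2] = 36, Upper = data[3] = 40
P30 = 36 + 0.7000*(4) = 38.8000

P30 = 38.8000


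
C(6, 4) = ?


C(6,4) = 6!/(4! × 2!)
= 720/(24 × 2)
= 15

C(6,4) = 15


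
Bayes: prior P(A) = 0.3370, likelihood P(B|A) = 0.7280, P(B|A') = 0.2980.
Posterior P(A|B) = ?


P(B) = P(B|A)*P(A) + P(B|A')*P(A')
= 0.7280*0.3370 + 0.2980*0.6630
= 0.245336 + 0.197574 = 0.442910
P(A|B) = 0.245336/0.442910 = 0.5539

P(A|B) = 0.5539


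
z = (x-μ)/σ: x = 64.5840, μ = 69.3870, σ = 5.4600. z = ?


z = (64.5840 - 69.3870)/5.4600
= -4.8030/5.4600
= -0.8797

z = -0.8797


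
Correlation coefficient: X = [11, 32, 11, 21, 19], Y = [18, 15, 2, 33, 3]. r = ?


Mean X = 18.8000, Mean Y = 14.2000
SD X = 7.756288, SD Y = 11.338430
Cov = 23.040000
r = 23.040000/(7.756288*11.338430) = 0.2620

r = 0.2620


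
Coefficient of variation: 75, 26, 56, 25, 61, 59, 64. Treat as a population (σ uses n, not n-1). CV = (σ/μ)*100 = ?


Mean = 52.2857
SD = 17.8223
CV = (17.8223/52.2857)*100 = 34.0863%

CV = 34.0863%


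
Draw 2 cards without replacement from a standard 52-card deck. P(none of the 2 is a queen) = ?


P(no queens) = (48/52) × (47/51)
= 0.8507

P = 0.8507


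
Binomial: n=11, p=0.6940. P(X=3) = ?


C(11,3) = 165
p^3 = 0.334255
(1-p)^8 = 7.687257e-05
P = 165 * 0.334255 * 7.687257e-05 = 0.0042

P(X=3) = 0.0042


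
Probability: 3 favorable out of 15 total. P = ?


P = 3/15 = 0.2000

P = 0.2000


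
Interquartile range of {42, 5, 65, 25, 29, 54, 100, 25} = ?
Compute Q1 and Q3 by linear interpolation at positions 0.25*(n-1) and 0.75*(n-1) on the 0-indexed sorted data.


Sorted: 5, 25, 25, 29, 42, 54, 65, 100
Q1 (25th %ile) = 25.0000
Q3 (75th %ile) = 56.7500
IQR = 56.7500 - 25.0000 = 31.7500

IQR = 31.7500


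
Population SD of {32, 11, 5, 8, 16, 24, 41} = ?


Mean = 19.5714
Variance = 152.2449
SD = sqrt(152.2449) = 12.3388

SD = 12.3388


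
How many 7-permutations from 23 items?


P(23,7) = 23!/16!
= 25852016738884976640000/20922789888000
= 1235591280

P(23,7) = 1235591280


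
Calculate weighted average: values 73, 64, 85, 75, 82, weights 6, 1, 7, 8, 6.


Numerator = 73*6 + 64*1 + 85*7 + 75*8 + 82*6 = 2189
Denominator = 6 + 1 + 7 + 8 + 6 = 28
WM = 2189/28 = 78.1786

WM = 78.1786


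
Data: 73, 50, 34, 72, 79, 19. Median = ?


Sorted: 19, 34, 50, 72, 73, 79
n = 6 (even)
Middle values: 50 and 72
Median = (50+72)/2 = 61.0000

Median = 61.0000


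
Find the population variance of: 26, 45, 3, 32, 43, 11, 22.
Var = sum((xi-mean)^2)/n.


Mean = 26.0000
Squared deviations: 0, 361.0000, 529.0000, 36.0000, 289.0000, 225.0000, 16.0000
Sum = 1456.0000
Variance = 1456.0000/7 = 208.0000

Variance = 208.0000


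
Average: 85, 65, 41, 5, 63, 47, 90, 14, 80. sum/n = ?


Sum = 85 + 65 + 41 + 5 + 63 + 47 + 90 + 14 + 80 = 490
n = 9
Mean = 490/9 = 54.4444

Mean = 54.4444


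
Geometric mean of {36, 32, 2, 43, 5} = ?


Product = 36 × 32 × 2 × 43 × 5 = 495360
GM = 495360^(1/5) = 13.7716

GM = 13.7716


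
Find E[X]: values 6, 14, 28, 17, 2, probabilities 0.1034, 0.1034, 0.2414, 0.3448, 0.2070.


E[X] = 6*0.1034 + 14*0.1034 + 28*0.2414 + 17*0.3448 + 2*0.2070
= 0.6204 + 1.4476 + 6.7592 + 5.8616 + 0.4140
= 15.1028

E[X] = 15.1028


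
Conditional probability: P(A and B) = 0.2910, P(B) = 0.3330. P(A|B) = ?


P(A|B) = 0.2910/0.3330 = 0.8739

P(A|B) = 0.8739


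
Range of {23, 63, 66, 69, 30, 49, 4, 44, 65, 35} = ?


Max = 69, Min = 4
Range = 69 - 4 = 65

Range = 65


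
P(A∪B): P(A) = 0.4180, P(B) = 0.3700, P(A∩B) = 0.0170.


P(A∪B) = 0.4180 + 0.3700 - 0.0170
= 0.7880 - 0.0170
= 0.7710

P(A∪B) = 0.7710


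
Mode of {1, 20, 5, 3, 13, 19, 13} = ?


Frequencies: 1:1, 3:1, 5:1, 13:2, 19:1, 20:1
Max frequency = 2
Mode = 13

Mode = 13


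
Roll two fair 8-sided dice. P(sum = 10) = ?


Total outcomes = 8×8 = 64
Favorable (sum = 10): 7
P = 7/64 = 0.1094

P = 0.1094


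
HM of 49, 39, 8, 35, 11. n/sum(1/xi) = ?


Sum of reciprocals = 1/49 + 1/39 + 1/8 + 1/35 + 1/11 = 0.290530
HM = 5/0.290530 = 17.2099

HM = 17.2099


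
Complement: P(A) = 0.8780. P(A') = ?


P(not A) = 1 - 0.8780 = 0.1220

P(not A) = 0.1220


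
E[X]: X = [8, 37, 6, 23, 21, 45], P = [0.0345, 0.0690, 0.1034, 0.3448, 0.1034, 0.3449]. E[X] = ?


E[X] = 8*0.0345 + 37*0.0690 + 6*0.1034 + 23*0.3448 + 21*0.1034 + 45*0.3449
= 0.2760 + 2.5530 + 0.6204 + 7.9304 + 2.1714 + 15.5205
= 29.0717

E[X] = 29.0717


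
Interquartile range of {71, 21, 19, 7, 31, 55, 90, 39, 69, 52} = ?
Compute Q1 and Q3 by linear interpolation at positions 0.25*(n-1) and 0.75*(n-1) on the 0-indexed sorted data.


Sorted: 7, 19, 21, 31, 39, 52, 55, 69, 71, 90
Q1 (25th %ile) = 23.5000
Q3 (75th %ile) = 65.5000
IQR = 65.5000 - 23.5000 = 42.0000

IQR = 42.0000


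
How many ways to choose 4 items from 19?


C(19,4) = 19!/(4! × 15!)
= 121645100408832000/(24 × 1307674368000)
= 3876

C(19,4) = 3876


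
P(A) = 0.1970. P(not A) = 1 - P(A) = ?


P(not A) = 1 - 0.1970 = 0.8030

P(not A) = 0.8030


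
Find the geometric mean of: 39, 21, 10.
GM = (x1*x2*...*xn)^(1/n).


Product = 39 × 21 × 10 = 8190
GM = 8190^(1/3) = 20.1571

GM = 20.1571


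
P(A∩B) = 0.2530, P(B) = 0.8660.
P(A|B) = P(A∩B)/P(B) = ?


P(A|B) = 0.2530/0.8660 = 0.2921

P(A|B) = 0.2921


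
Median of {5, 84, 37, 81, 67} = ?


Sorted: 5, 37, 67, 81, 84
n = 5 (odd)
Middle value = 67

Median = 67


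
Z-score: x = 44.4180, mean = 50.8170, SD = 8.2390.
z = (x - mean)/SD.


z = (44.4180 - 50.8170)/8.2390
= -6.3990/8.2390
= -0.7767

z = -0.7767


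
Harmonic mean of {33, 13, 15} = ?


Sum of reciprocals = 1/33 + 1/13 + 1/15 = 0.173893
HM = 3/0.173893 = 17.2520

HM = 17.2520


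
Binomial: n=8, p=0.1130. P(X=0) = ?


C(8,0) = 1
p^0 = 1.000000
(1-p)^8 = 0.383168
P = 1 * 1.000000 * 0.383168 = 0.3832

P(X=0) = 0.3832


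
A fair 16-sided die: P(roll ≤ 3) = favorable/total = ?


Favorable outcomes (roll ≤ 3): 3
Total outcomes = 16
P = 3/16 = 0.1875

P = 0.1875


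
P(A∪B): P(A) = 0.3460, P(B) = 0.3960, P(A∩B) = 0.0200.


P(A∪B) = 0.3460 + 0.3960 - 0.0200
= 0.7420 - 0.0200
= 0.7220

P(A∪B) = 0.7220


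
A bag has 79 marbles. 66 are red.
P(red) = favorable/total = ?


P = 66/79 = 0.8354

P = 0.8354


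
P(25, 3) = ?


P(25,3) = 25!/22!
= 15511210043330985984000000/1124000727777607680000
= 13800

P(25,3) = 13800


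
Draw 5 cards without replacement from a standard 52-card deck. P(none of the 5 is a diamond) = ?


P(no diamonds) = (39/52) × (38/51) × (37/50) × (36/49) × (35/48)
= 0.2215

P = 0.2215


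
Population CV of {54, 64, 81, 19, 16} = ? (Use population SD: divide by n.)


Mean = 46.8000
SD = 25.4511
CV = (25.4511/46.8000)*100 = 54.3828%

CV = 54.3828%


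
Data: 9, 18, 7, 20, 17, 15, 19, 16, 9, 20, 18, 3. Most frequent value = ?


Frequencies: 3:1, 7:1, 9:2, 15:1, 16:1, 17:1, 18:2, 19:1, 20:2
Max frequency = 2
Mode = 9, 18, 20

Mode = 9, 18, 20


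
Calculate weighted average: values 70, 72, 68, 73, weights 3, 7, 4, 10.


Numerator = 70*3 + 72*7 + 68*4 + 73*10 = 1716
Denominator = 3 + 7 + 4 + 10 = 24
WM = 1716/24 = 71.5000

WM = 71.5000


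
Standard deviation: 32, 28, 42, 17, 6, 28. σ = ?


Mean = 25.5000
Variance = 129.9167
SD = sqrt(129.9167) = 11.3981

SD = 11.3981


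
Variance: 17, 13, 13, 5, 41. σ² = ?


Mean = 17.8000
Squared deviations: 0.6400, 23.0400, 23.0400, 163.8400, 538.2400
Sum = 748.8000
Variance = 748.8000/5 = 149.7600

Variance = 149.7600


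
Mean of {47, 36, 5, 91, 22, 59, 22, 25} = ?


Sum = 47 + 36 + 5 + 91 + 22 + 59 + 22 + 25 = 307
n = 8
Mean = 307/8 = 38.3750

Mean = 38.3750


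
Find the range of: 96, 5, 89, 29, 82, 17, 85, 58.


Max = 96, Min = 5
Range = 96 - 5 = 91

Range = 91


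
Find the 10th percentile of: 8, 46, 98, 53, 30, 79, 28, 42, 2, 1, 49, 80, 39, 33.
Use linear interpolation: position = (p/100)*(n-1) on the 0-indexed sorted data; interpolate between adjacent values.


Sorted: 1, 2, 8, 28, 30, 33, 39, 42, 46, 49, 53, 79, 80, 98
n = 14
Index = 10/100 * 13 = 1.3000
Lower = data[1] = 2, Upper = data[2] = 8
P10 = 2 + 0.3000*(6) = 3.8000

P10 = 3.8000


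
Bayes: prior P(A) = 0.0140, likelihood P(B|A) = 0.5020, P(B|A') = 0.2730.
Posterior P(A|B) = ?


P(B) = P(B|A)*P(A) + P(B|A')*P(A')
= 0.5020*0.0140 + 0.2730*0.9860
= 0.007028 + 0.269178 = 0.276206
P(A|B) = 0.007028/0.276206 = 0.0254

P(A|B) = 0.0254


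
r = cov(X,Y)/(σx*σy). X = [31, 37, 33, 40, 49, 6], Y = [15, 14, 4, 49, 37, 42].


Mean X = 32.6667, Mean Y = 26.8333
SD X = 13.249738, SD Y = 16.587311
Cov = -19.888889
r = -19.888889/(13.249738*16.587311) = -0.0905

r = -0.0905


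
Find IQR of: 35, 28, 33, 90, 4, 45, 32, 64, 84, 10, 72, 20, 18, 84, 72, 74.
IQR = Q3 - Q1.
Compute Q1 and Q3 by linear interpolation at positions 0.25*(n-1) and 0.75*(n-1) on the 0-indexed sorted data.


Sorted: 4, 10, 18, 20, 28, 32, 33, 35, 45, 64, 72, 72, 74, 84, 84, 90
Q1 (25th %ile) = 26.0000
Q3 (75th %ile) = 72.5000
IQR = 72.5000 - 26.0000 = 46.5000

IQR = 46.5000


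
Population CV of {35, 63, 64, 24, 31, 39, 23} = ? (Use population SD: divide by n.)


Mean = 39.8571
SD = 15.8423
CV = (15.8423/39.8571)*100 = 39.7478%

CV = 39.7478%


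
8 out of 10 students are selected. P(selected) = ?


P = 8/10 = 0.8000

P = 0.8000


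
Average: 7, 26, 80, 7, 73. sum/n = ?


Sum = 7 + 26 + 80 + 7 + 73 = 193
n = 5
Mean = 193/5 = 38.6000

Mean = 38.6000


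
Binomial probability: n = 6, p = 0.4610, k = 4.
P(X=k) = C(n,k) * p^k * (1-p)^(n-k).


C(6,4) = 15
p^4 = 0.045165
(1-p)^2 = 0.290521
P = 15 * 0.045165 * 0.290521 = 0.1968

P(X=4) = 0.1968


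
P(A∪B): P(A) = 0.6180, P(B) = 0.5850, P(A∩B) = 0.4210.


P(A∪B) = 0.6180 + 0.5850 - 0.4210
= 1.2030 - 0.4210
= 0.7820

P(A∪B) = 0.7820


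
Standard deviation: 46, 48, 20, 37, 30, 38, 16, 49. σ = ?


Mean = 35.5000
Variance = 138.5000
SD = sqrt(138.5000) = 11.7686

SD = 11.7686


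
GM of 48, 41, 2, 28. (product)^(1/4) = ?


Product = 48 × 41 × 2 × 28 = 110208
GM = 110208^(1/4) = 18.2202

GM = 18.2202


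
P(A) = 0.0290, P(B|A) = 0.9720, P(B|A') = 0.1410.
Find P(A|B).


P(B) = P(B|A)*P(A) + P(B|A')*P(A')
= 0.9720*0.0290 + 0.1410*0.9710
= 0.028188 + 0.136911 = 0.165099
P(A|B) = 0.028188/0.165099 = 0.1707

P(A|B) = 0.1707


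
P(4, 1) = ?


P(4,1) = 4!/3!
= 24/6
= 4

P(4,1) = 4


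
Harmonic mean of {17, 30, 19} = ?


Sum of reciprocals = 1/17 + 1/30 + 1/19 = 0.144788
HM = 3/0.144788 = 20.7199

HM = 20.7199


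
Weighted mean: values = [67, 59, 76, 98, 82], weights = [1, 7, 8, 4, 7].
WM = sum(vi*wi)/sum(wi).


Numerator = 67*1 + 59*7 + 76*8 + 98*4 + 82*7 = 2054
Denominator = 1 + 7 + 8 + 4 + 7 = 27
WM = 2054/27 = 76.0741

WM = 76.0741


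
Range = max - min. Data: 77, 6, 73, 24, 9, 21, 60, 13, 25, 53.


Max = 77, Min = 6
Range = 77 - 6 = 71

Range = 71


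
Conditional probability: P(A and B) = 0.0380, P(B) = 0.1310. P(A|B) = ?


P(A|B) = 0.0380/0.1310 = 0.2901

P(A|B) = 0.2901


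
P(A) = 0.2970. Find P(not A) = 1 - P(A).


P(not A) = 1 - 0.2970 = 0.7030

P(not A) = 0.7030


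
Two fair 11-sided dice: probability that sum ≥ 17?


Total outcomes = 11×11 = 121
Favorable (sum ≥ 17): 21
P = 21/121 = 0.1736

P = 0.1736


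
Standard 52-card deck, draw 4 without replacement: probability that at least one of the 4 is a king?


P(at least one) = 1 - P(none)
P(none) = (48/52) × (47/51) × (46/50) × (45/49) = 0.718737
P(at least one) = 1 - 0.718737 = 0.2813

P = 0.2813


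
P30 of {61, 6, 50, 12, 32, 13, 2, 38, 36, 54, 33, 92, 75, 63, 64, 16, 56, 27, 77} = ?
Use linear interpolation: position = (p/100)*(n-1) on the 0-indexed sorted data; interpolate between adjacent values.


Sorted: 2, 6, 12, 13, 16, 27, 32, 33, 36, 38, 50, 54, 56, 61, 63, 64, 75, 77, 92
n = 19
Index = 30/100 * 18 = 5.4000
Lower = data[5] = 27, Upper = data[6] = 32
P30 = 27 + 0.4000*(5) = 29.0000

P30 = 29.0000


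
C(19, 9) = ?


C(19,9) = 19!/(9! × 10!)
= 121645100408832000/(362880 × 3628800)
= 92378

C(19,9) = 92378


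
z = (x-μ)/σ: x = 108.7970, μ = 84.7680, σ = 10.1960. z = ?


z = (108.7970 - 84.7680)/10.1960
= 24.0290/10.1960
= 2.3567

z = 2.3567


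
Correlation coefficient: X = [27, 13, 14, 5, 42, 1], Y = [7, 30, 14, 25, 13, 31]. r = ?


Mean X = 17.0000, Mean Y = 20.0000
SD X = 13.844373, SD Y = 9.128709
Cov = -93.833333
r = -93.833333/(13.844373*9.128709) = -0.7425

r = -0.7425


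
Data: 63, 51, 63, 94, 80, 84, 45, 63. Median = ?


Sorted: 45, 51, 63, 63, 63, 80, 84, 94
n = 8 (even)
Middle values: 63 and 63
Median = (63+63)/2 = 63.0000

Median = 63.0000


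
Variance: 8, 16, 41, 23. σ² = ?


Mean = 22.0000
Squared deviations: 196.0000, 36.0000, 361.0000, 1.0000
Sum = 594.0000
Variance = 594.0000/4 = 148.5000

Variance = 148.5000


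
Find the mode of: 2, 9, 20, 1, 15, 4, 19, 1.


Frequencies: 1:2, 2:1, 4:1, 9:1, 15:1, 19:1, 20:1
Max frequency = 2
Mode = 1

Mode = 1


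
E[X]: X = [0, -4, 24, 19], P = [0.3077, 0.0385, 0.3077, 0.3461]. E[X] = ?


E[X] = 0*0.3077 - 4*0.0385 + 24*0.3077 + 19*0.3461
= 0 - 0.1540 + 7.3848 + 6.5759
= 13.8067

E[X] = 13.8067


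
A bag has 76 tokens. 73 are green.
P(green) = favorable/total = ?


P = 73/76 = 0.9605

P = 0.9605


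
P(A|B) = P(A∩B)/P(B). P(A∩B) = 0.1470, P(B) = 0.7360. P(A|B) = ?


P(A|B) = 0.1470/0.7360 = 0.1997

P(A|B) = 0.1997


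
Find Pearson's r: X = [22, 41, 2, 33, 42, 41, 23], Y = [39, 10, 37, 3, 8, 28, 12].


Mean X = 29.1429, Mean Y = 19.5714
SD X = 13.558641, SD Y = 13.678525
Cov = -113.081633
r = -113.081633/(13.558641*13.678525) = -0.6097

r = -0.6097


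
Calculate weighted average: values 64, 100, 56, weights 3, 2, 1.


Numerator = 64*3 + 100*2 + 56*1 = 448
Denominator = 3 + 2 + 1 = 6
WM = 448/6 = 74.6667

WM = 74.6667


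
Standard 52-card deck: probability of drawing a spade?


13 spades in 52 cards
P = 13/52 = 0.2500

P = 0.2500


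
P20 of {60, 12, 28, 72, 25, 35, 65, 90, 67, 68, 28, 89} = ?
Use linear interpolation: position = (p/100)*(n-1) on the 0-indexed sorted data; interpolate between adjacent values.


Sorted: 12, 25, 28, 28, 35, 60, 65, 67, 68, 72, 89, 90
n = 12
Index = 20/100 * 11 = 2.2000
Lower = data[2] = 28, Upper = data[3] = 28
P20 = 28 + 0.2000*(0) = 28.0000

P20 = 28.0000


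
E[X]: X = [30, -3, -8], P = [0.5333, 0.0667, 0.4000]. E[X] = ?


E[X] = 30*0.5333 - 3*0.0667 - 8*0.4000
= 15.9990 - 0.2001 - 3.2000
= 12.5989

E[X] = 12.5989


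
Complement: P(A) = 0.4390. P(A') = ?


P(not A) = 1 - 0.4390 = 0.5610

P(not A) = 0.5610


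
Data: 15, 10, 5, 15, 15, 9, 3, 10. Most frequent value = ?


Frequencies: 3:1, 5:1, 9:1, 10:2, 15:3
Max frequency = 3
Mode = 15

Mode = 15


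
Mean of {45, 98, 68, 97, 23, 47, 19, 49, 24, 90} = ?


Sum = 45 + 98 + 68 + 97 + 23 + 47 + 19 + 49 + 24 + 90 = 560
n = 10
Mean = 560/10 = 56.0000

Mean = 56.0000


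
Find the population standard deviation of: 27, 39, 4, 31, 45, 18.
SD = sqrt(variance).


Mean = 27.3333
Variance = 182.2222
SD = sqrt(182.2222) = 13.4990

SD = 13.4990


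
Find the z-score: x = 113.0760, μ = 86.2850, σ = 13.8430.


z = (113.0760 - 86.2850)/13.8430
= 26.7910/13.8430
= 1.9353

z = 1.9353


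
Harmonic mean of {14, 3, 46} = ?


Sum of reciprocals = 1/14 + 1/3 + 1/46 = 0.426501
HM = 3/0.426501 = 7.0340

HM = 7.0340


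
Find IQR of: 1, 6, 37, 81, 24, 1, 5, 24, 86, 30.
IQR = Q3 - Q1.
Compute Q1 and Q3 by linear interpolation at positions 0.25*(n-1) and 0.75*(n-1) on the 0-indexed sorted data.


Sorted: 1, 1, 5, 6, 24, 24, 30, 37, 81, 86
Q1 (25th %ile) = 5.2500
Q3 (75th %ile) = 35.2500
IQR = 35.2500 - 5.2500 = 30.0000

IQR = 30.0000


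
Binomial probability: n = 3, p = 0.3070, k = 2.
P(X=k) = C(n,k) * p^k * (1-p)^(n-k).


C(3,2) = 3
p^2 = 0.094249
(1-p)^1 = 0.693000
P = 3 * 0.094249 * 0.693000 = 0.1959

P(X=2) = 0.1959


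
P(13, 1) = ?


P(13,1) = 13!/12!
= 6227020800/479001600
= 13

P(13,1) = 13


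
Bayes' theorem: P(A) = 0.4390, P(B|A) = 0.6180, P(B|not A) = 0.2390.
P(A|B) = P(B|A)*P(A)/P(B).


P(B) = P(B|A)*P(A) + P(B|A')*P(A')
= 0.6180*0.4390 + 0.2390*0.5610
= 0.271302 + 0.134079 = 0.405381
P(A|B) = 0.271302/0.405381 = 0.6693

P(A|B) = 0.6693


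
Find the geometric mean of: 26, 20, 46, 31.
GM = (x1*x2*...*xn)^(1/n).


Product = 26 × 20 × 46 × 31 = 741520
GM = 741520^(1/4) = 29.3448

GM = 29.3448
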